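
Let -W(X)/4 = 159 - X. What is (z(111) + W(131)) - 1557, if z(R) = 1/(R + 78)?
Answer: -315440/189 ≈ -1669.0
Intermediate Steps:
z(R) = 1/(78 + R)
W(X) = -636 + 4*X (W(X) = -4*(159 - X) = -636 + 4*X)
(z(111) + W(131)) - 1557 = (1/(78 + 111) + (-636 + 4*131)) - 1557 = (1/189 + (-636 + 524)) - 1557 = (1/189 - 112) - 1557 = -21167/189 - 1557 = -315440/189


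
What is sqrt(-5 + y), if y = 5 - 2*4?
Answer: 2*I*sqrt(2) ≈ 2.8284*I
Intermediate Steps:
y = -3 (y = 5 - 8 = -3)
sqrt(-5 + y) = sqrt(-5 - 3) = sqrt(-8) = 2*I*sqrt(2)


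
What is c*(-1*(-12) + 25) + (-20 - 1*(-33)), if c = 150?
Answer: 5563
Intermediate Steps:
c*(-1*(-12) + 25) + (-20 - 1*(-33)) = 150*(-1*(-12) + 25) + (-20 - 1*(-33)) = 150*(12 + 25) + (-20 + 33) = 150*37 + 13 = 5550 + 13 = 5563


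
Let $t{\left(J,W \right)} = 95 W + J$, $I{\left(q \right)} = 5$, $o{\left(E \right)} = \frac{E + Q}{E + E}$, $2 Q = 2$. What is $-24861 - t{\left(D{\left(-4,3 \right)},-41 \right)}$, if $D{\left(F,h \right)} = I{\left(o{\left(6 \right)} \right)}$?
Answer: $-20971$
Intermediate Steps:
$Q = 1$ ($Q = \frac{1}{2} \cdot 2 = 1$)
$o{\left(E \right)} = \frac{1 + E}{2 E}$ ($o{\left(E \right)} = \frac{E + 1}{E + E} = \frac{1 + E}{2 E}$)
$D{\left(F,h \right)} = 5$
$t{\left(J,W \right)} = J + 95 W$
$-24861 - t{\left(D{\left(-4,3 \right)},-41 \right)} = -24861 - \left(5 + 95 \left(-41\right)\right) = -24861 - \left(5 - 3895\right) = -24861 - -3890 = -24861 + 3890 = -20971$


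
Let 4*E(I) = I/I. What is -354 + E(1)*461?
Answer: -955/4 ≈ -238.75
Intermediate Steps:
E(I) = 1/4 (E(I) = (I/I)/4 = (1/4)*1 = 1/4)
-354 + E(1)*461 = -354 + (1/4)*461 = -354 + 461/4 = -955/4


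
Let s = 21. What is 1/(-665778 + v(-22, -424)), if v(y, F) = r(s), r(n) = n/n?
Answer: -1/665777 ≈ -1.5020e-6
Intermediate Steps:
r(n) = 1
v(y, F) = 1
1/(-665778 + v(-22, -424)) = 1/(-665778 + 1) = 1/(-665777) = -1/665777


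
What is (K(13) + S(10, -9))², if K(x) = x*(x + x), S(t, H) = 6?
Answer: 118336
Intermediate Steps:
K(x) = 2*x² (K(x) = x*(2*x) = 2*x²)
(K(13) + S(10, -9))² = (2*13² + 6)² = (2*169 + 6)² = (338 + 6)² = 344² = 118336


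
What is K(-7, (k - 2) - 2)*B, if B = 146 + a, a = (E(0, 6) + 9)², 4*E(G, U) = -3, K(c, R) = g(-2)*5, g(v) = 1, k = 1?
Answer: 17125/16 ≈ 1070.3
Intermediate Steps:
K(c, R) = 5 (K(c, R) = 1*5 = 5)
E(G, U) = -¾ (E(G, U) = (¼)*(-3) = -¾)
a = 1089/16 (a = (-¾ + 9)² = (33/4)² = 1089/16 ≈ 68.063)
B = 3425/16 (B = 146 + 1089/16 = 3425/16 ≈ 214.06)
K(-7, (k - 2) - 2)*B = 5*(3425/16) = 17125/16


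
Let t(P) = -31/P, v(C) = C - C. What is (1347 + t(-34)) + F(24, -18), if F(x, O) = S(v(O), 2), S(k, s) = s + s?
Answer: 45965/34 ≈ 1351.9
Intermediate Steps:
v(C) = 0
S(k, s) = 2*s
F(x, O) = 4 (F(x, O) = 2*2 = 4)
(1347 + t(-34)) + F(24, -18) = (1347 - 31/(-34)) + 4 = (1347 - 31*(-1/34)) + 4 = (1347 + 31/34) + 4 = 45829/34 + 4 = 45965/34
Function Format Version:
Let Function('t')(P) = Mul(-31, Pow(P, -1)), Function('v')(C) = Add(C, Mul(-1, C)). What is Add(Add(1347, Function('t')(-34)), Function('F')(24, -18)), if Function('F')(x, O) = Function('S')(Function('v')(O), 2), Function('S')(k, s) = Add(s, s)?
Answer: Rational(45965, 34) ≈ 1351.9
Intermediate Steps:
Function('v')(C) = 0
Function('S')(k, s) = Mul(2, s)
Function('F')(x, O) = 4 (Function('F')(x, O) = Mul(2, 2) = 4)
Add(Add(1347, Function('t')(-34)), Function('F')(24, -18)) = Add(Add(1347, Mul(-31, Pow(-34, -1))), 4) = Add(Add(1347, Mul(-31, Rational(-1, 34))), 4) = Add(Add(1347, Rational(31, 34)), 4) = Add(Rational(45829, 34), 4) = Rational(45965, 34)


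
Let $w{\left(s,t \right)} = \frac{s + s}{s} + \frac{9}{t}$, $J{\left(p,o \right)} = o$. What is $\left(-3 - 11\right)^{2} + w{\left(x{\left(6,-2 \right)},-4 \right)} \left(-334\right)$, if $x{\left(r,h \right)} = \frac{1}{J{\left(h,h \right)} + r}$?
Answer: $\frac{559}{2} \approx 279.5$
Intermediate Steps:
$x{\left(r,h \right)} = \frac{1}{h + r}$
$w{\left(s,t \right)} = 2 + \frac{9}{t}$ ($w{\left(s,t \right)} = \frac{2 s}{s} + \frac{9}{t} = 2 + \frac{9}{t}$)
$\left(-3 - 11\right)^{2} + w{\left(x{\left(6,-2 \right)},-4 \right)} \left(-334\right) = \left(-3 - 11\right)^{2} + \left(2 + \frac{9}{-4}\right) \left(-334\right) = \left(-14\right)^{2} + \left(2 + 9 \left(- \frac{1}{4}\right)\right) \left(-334\right) = 196 + \left(2 - \frac{9}{4}\right) \left(-334\right) = 196 - - \frac{167}{2} = 196 + \frac{167}{2} = \frac{559}{2}$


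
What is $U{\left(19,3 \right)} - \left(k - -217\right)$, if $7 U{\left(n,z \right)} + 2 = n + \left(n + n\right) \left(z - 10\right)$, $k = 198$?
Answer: $- \frac{3154}{7} \approx -450.57$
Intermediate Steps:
$U{\left(n,z \right)} = - \frac{2}{7} + \frac{n}{7} + \frac{2 n \left(-10 + z\right)}{7}$ ($U{\left(n,z \right)} = - \frac{2}{7} + \frac{n + \left(n + n\right) \left(z - 10\right)}{7} = - \frac{2}{7} + \frac{n + 2 n \left(-10 + z\right)}{7} = - \frac{2}{7} + \left(\frac{n}{7} + \frac{2 n \left(-10 + z\right)}{7}\right) = - \frac{2}{7} + \frac{n}{7} + \frac{2 n \left(-10 + z\right)}{7}$)
$U{\left(19,3 \right)} - \left(k - -217\right) = \left(- \frac{2}{7} - \frac{361}{7} + \frac{2}{7} \cdot 19 \cdot 3\right) - \left(198 - -217\right) = \left(- \frac{2}{7} - \frac{361}{7} + \frac{114}{7}\right) - \left(198 + 217\right) = - \frac{249}{7} - 415 = - \frac{3154}{7}$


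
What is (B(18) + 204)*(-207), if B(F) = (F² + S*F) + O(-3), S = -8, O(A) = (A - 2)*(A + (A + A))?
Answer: -88803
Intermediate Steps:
O(A) = 3*A*(-2 + A) (O(A) = (-2 + A)*(A + 2*A) = (-2 + A)*(3*A) = 3*A*(-2 + A))
B(F) = 45 + F² - 8*F (B(F) = (F² - 8*F) + 3*(-3)*(-2 - 3) = (F² - 8*F) + 3*(-3)*(-5) = (F² - 8*F) + 45 = 45 + F² - 8*F)
(B(18) + 204)*(-207) = ((45 + 18² - 8*18) + 204)*(-207) = ((45 + 324 - 144) + 204)*(-207) = (225 + 204)*(-207) = 429*(-207) = -88803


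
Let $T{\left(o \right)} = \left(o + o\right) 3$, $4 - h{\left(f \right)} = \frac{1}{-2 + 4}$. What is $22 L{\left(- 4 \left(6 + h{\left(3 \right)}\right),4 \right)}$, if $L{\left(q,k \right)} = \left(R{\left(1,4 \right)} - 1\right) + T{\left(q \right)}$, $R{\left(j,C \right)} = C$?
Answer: $-4950$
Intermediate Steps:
$h{\left(f \right)} = \frac{7}{2}$ ($h{\left(f \right)} = 4 - \frac{1}{-2 + 4} = 4 - \frac{1}{2} = \frac{7}{2}$)
$T{\left(o \right)} = 6 o$ ($T{\left(o \right)} = 2 o 3 = 6 o$)
$L{\left(q,k \right)} = 3 + 6 q$ ($L{\left(q,k \right)} = \left(4 - 1\right) + 6 q = 3 + 6 q$)
$22 L{\left(- 4 \left(6 + h{\left(3 \right)}\right),4 \right)} = 22 \left(3 + 6 \left(- 4 \left(6 + \frac{7}{2}\right)\right)\right) = 22 \left(3 + 6 \left(\left(-4\right) \frac{19}{2}\right)\right) = 22 \left(3 + 6 \left(-38\right)\right) = 22 \left(3 - 228\right) = 22 \left(-225\right) = -4950$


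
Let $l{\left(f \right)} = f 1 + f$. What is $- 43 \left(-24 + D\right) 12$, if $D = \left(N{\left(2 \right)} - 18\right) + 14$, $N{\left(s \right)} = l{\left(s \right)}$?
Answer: $12384$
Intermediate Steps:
$l{\left(f \right)} = 2 f$ ($l{\left(f \right)} = f + f = 2 f$)
$N{\left(s \right)} = 2 s$
$D = 0$ ($D = \left(2 \cdot 2 - 18\right) + 14 = \left(4 - 18\right) + 14 = -14 + 14 = 0$)
$- 43 \left(-24 + D\right) 12 = - 43 \left(-24 + 0\right) 12 = \left(-43\right) \left(-24\right) 12 = 1032 \cdot 12 = 12384$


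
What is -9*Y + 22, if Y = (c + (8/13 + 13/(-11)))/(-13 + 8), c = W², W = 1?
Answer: 16288/715 ≈ 22.780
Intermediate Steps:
c = 1 (c = 1² = 1)
Y = -62/715 (Y = (1 + (8/13 + 13/(-11)))/(-13 + 8) = (1 + (8*(1/13) + 13*(-1/11)))/(-5) = (1 + (8/13 - 13/11))*(-⅕) = (1 - 81/143)*(-⅕) = (62/143)*(-⅕) = -62/715 ≈ -0.086713)
-9*Y + 22 = -9*(-62/715) + 22 = 558/715 + 22 = 16288/715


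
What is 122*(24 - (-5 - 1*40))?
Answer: 8418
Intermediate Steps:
122*(24 - (-5 - 1*40)) = 122*(24 - (-5 - 40)) = 122*(24 - 1*(-45)) = 122*(24 + 45) = 122*69 = 8418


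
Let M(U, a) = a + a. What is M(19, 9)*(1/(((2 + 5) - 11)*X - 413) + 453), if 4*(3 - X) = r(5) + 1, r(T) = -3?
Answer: 3481740/427 ≈ 8154.0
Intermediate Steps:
X = 7/2 (X = 3 - (-3 + 1)/4 = 3 - ¼*(-2) = 3 + ½ = 7/2 ≈ 3.5000)
M(U, a) = 2*a
M(19, 9)*(1/(((2 + 5) - 11)*X - 413) + 453) = (2*9)*(1/(((2 + 5) - 11)*(7/2) - 413) + 453) = 18*(1/((7 - 11)*(7/2) - 413) + 453) = 18*(1/(-4*7/2 - 413) + 453) = 18*(1/(-14 - 413) + 453) = 18*(1/(-427) + 453) = 18*(-1/427 + 453) = 18*(193430/427) = 3481740/427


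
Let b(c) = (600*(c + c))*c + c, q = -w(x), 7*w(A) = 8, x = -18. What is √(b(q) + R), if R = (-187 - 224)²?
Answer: √8353873/7 ≈ 412.90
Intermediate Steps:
R = 168921 (R = (-411)² = 168921)
w(A) = 8/7 (w(A) = (⅐)*8 = 8/7)
q = -8/7 (q = -1*8/7 = -8/7 ≈ -1.1429)
b(c) = c + 1200*c² (b(c) = (600*(2*c))*c + c = (1200*c)*c + c = 1200*c² + c = c + 1200*c²)
√(b(q) + R) = √(-8*(1 + 1200*(-8/7))/7 + 168921) = √(-8*(1 - 9600/7)/7 + 168921) = √(-8/7*(-9593/7) + 168921) = √(76744/49 + 168921) = √(8353873/49) = √8353873/7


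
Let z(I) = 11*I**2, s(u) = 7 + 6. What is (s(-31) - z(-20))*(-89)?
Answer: 390443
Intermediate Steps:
s(u) = 13
(s(-31) - z(-20))*(-89) = (13 - 11*(-20)**2)*(-89) = (13 - 11*400)*(-89) = (13 - 1*4400)*(-89) = (13 - 4400)*(-89) = -4387*(-89) = 390443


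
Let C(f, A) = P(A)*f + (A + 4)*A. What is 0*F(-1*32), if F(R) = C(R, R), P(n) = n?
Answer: 0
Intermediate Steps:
C(f, A) = A*f + A*(4 + A) (C(f, A) = A*f + (A + 4)*A = A*f + (4 + A)*A = A*f + A*(4 + A))
F(R) = R*(4 + 2*R) (F(R) = R*(4 + R + R) = R*(4 + 2*R))
0*F(-1*32) = 0*(2*(-1*32)*(2 - 1*32)) = 0*(2*(-32)*(2 - 32)) = 0*(2*(-32)*(-30)) = 0*1920 = 0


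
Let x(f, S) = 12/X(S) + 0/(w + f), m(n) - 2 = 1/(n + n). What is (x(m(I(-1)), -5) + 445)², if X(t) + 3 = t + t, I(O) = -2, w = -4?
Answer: 33327529/169 ≈ 1.9720e+5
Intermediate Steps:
m(n) = 2 + 1/(2*n) (m(n) = 2 + 1/(n + n) = 2 + 1/(2*n))
X(t) = -3 + 2*t (X(t) = -3 + (t + t) = -3 + 2*t)
x(f, S) = 12/(-3 + 2*S) (x(f, S) = 12/(-3 + 2*S) + 0/(-4 + f) = 12/(-3 + 2*S) + 0 = 12/(-3 + 2*S))
(x(m(I(-1)), -5) + 445)² = (12/(-3 + 2*(-5)) + 445)² = (12/(-3 - 10) + 445)² = (12/(-13) + 445)² = (12*(-1/13) + 445)² = (-12/13 + 445)² = (5773/13)² = 33327529/169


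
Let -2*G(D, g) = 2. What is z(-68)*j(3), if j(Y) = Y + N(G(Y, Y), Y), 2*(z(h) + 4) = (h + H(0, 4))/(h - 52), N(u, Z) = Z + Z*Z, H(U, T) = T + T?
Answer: -225/4 ≈ -56.250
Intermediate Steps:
H(U, T) = 2*T
G(D, g) = -1 (G(D, g) = -½*2 = -1)
N(u, Z) = Z + Z²
z(h) = -4 + (8 + h)/(2*(-52 + h)) (z(h) = -4 + ((h + 2*4)/(h - 52))/2 = -4 + ((h + 8)/(-52 + h))/2 = -4 + ((8 + h)/(-52 + h))/2 = -4 + (8 + h)/(2*(-52 + h)))
j(Y) = Y + Y*(1 + Y)
z(-68)*j(3) = ((424 - 7*(-68))/(2*(-52 - 68)))*(3*(2 + 3)) = ((½)*(424 + 476)/(-120))*(3*5) = ((½)*(-1/120)*900)*15 = -15/4*15 = -225/4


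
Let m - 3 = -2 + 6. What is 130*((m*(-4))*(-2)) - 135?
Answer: 7145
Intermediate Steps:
m = 7 (m = 3 + (-2 + 6) = 3 + 4 = 7)
130*((m*(-4))*(-2)) - 135 = 130*((7*(-4))*(-2)) - 135 = 130*(-28*(-2)) - 135 = 130*56 - 135 = 7280 - 135 = 7145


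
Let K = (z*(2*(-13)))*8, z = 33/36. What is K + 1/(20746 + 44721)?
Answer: -37447121/196401 ≈ -190.67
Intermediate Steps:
z = 11/12 (z = 33*(1/36) = 11/12 ≈ 0.91667)
K = -572/3 (K = (11*(2*(-13))/12)*8 = ((11/12)*(-26))*8 = -143/6*8 = -572/3 ≈ -190.67)
K + 1/(20746 + 44721) = -572/3 + 1/(20746 + 44721) = -572/3 + 1/65467 = -37447121/196401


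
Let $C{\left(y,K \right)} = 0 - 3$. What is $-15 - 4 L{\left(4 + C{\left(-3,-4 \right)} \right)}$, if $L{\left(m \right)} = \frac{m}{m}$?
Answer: $-19$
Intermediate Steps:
$C{\left(y,K \right)} = -3$
$L{\left(m \right)} = 1$
$-15 - 4 L{\left(4 + C{\left(-3,-4 \right)} \right)} = -15 - 4 = -19$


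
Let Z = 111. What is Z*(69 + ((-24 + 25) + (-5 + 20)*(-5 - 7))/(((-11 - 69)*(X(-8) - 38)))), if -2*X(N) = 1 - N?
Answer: 26020731/3400 ≈ 7653.2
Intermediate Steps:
X(N) = -1/2 + N/2 (X(N) = -(1 - N)/2 = -1/2 + N/2)
Z*(69 + ((-24 + 25) + (-5 + 20)*(-5 - 7))/(((-11 - 69)*(X(-8) - 38)))) = 111*(69 + ((-24 + 25) + (-5 + 20)*(-5 - 7))/(((-11 - 69)*((-1/2 + (1/2)*(-8)) - 38)))) = 111*(69 + (1 + 15*(-12))/((-80*((-1/2 - 4) - 38)))) = 111*(69 + (1 - 180)/((-80*(-9/2 - 38)))) = 111*(69 - 179/((-80*(-85/2)))) = 111*(69 - 179/3400) = 111*(234421/3400) = 26020731/3400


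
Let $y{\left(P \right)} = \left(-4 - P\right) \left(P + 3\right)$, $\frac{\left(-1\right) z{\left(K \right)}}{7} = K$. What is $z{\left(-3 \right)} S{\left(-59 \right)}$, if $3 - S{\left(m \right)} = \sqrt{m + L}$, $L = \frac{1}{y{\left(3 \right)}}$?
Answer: $63 - \frac{i \sqrt{104118}}{2} \approx 63.0 - 161.34 i$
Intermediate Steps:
$z{\left(K \right)} = - 7 K$
$y{\left(P \right)} = \left(-4 - P\right) \left(3 + P\right)$
$L = - \frac{1}{42}$ ($L = \frac{1}{-12 - 3^{2} - 21} = \frac{1}{-12 - 9 - 21} = \frac{1}{-42} = - \frac{1}{42} \approx -0.02381$)
$S{\left(m \right)} = 3 - \sqrt{- \frac{1}{42} + m}$ ($S{\left(m \right)} = 3 - \sqrt{m - \frac{1}{42}} = 3 - \sqrt{- \frac{1}{42} + m}$)
$z{\left(-3 \right)} S{\left(-59 \right)} = \left(-7\right) \left(-3\right) \left(3 - \frac{\sqrt{-42 + 1764 \left(-59\right)}}{42}\right) = 21 \left(3 - \frac{\sqrt{-42 - 104076}}{42}\right) = 21 \left(3 - \frac{\sqrt{-104118}}{42}\right) = 21 \left(3 - \frac{i \sqrt{104118}}{42}\right) = 63 - \frac{i \sqrt{104118}}{2}$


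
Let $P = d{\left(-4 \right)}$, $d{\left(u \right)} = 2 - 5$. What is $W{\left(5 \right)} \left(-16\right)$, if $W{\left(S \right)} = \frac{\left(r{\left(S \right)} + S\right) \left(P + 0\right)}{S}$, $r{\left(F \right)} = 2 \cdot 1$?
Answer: $\frac{336}{5} \approx 67.2$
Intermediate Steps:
$d{\left(u \right)} = -3$ ($d{\left(u \right)} = 2 - 5 = -3$)
$P = -3$
$r{\left(F \right)} = 2$
$W{\left(S \right)} = \frac{-6 - 3 S}{S}$ ($W{\left(S \right)} = \frac{\left(2 + S\right) \left(-3 + 0\right)}{S} = \frac{\left(2 + S\right) \left(-3\right)}{S} = \frac{-6 - 3 S}{S}$)
$W{\left(5 \right)} \left(-16\right) = \left(-3 - \frac{6}{5}\right) \left(-16\right) = \left(- \frac{21}{5}\right) \left(-16\right) = \frac{336}{5}$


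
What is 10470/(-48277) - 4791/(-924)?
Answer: 73873609/14869316 ≈ 4.9682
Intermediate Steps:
10470/(-48277) - 4791/(-924) = 10470*(-1/48277) - 4791*(-1/924) = -10470/48277 + 1597/308 = 73873609/14869316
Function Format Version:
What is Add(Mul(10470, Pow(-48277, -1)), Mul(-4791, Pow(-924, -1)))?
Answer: Rational(73873609, 14869316) ≈ 4.9682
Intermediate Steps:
Add(Mul(10470, Pow(-48277, -1)), Mul(-4791, Pow(-924, -1))) = Add(Mul(10470, Rational(-1, 48277)), Mul(-4791, Rational(-1, 924))) = Add(Rational(-10470, 48277), Rational(1597, 308)) = Rational(73873609, 14869316)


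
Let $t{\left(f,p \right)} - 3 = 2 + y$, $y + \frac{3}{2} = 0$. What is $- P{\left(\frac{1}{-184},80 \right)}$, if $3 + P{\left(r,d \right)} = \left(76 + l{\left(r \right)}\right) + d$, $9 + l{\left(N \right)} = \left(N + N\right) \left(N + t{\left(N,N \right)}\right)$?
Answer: $- \frac{2436989}{16928} \approx -143.96$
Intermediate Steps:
$y = - \frac{3}{2}$ ($y = - \frac{3}{2} + 0 = - \frac{3}{2} \approx -1.5$)
$t{\left(f,p \right)} = \frac{7}{2}$ ($t{\left(f,p \right)} = 3 + \left(2 - \frac{3}{2}\right) = 3 + \frac{1}{2} = \frac{7}{2}$)
$l{\left(N \right)} = -9 + 2 N \left(\frac{7}{2} + N\right)$ ($l{\left(N \right)} = -9 + \left(N + N\right) \left(N + \frac{7}{2}\right) = -9 + 2 N \left(\frac{7}{2} + N\right)$)
$P{\left(r,d \right)} = 64 + d + 2 r^{2} + 7 r$ ($P{\left(r,d \right)} = -3 + \left(\left(76 + \left(-9 + 2 r^{2} + 7 r\right)\right) + d\right) = -3 + \left(\left(67 + 2 r^{2} + 7 r\right) + d\right) = -3 + \left(67 + d + 2 r^{2} + 7 r\right) = 64 + d + 2 r^{2} + 7 r$)
$- P{\left(\frac{1}{-184},80 \right)} = - (64 + 80 + 2 \left(\frac{1}{-184}\right)^{2} + \frac{7}{-184}) = - (64 + 80 + 2 \left(- \frac{1}{184}\right)^{2} + 7 \left(- \frac{1}{184}\right)) = - (64 + 80 + 2 \cdot \frac{1}{33856} - \frac{7}{184}) = - (64 + 80 + \frac{1}{16928} - \frac{7}{184}) = \left(-1\right) \frac{2436989}{16928} = - \frac{2436989}{16928}$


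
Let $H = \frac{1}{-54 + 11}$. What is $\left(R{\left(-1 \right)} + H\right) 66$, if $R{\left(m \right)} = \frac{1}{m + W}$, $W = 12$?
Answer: $\frac{192}{43} \approx 4.4651$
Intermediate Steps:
$R{\left(m \right)} = \frac{1}{12 + m}$ ($R{\left(m \right)} = \frac{1}{m + 12} = \frac{1}{12 + m}$)
$H = - \frac{1}{43}$ ($H = \frac{1}{-43} = - \frac{1}{43} \approx -0.023256$)
$\left(R{\left(-1 \right)} + H\right) 66 = \left(\frac{1}{12 - 1} - \frac{1}{43}\right) 66 = \left(\frac{1}{11} - \frac{1}{43}\right) 66 = \frac{32}{473} \cdot 66 = \frac{192}{43}$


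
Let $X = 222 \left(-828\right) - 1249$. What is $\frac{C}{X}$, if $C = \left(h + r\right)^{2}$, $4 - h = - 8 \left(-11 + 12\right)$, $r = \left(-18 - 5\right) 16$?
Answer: $- \frac{126736}{185065} \approx -0.68482$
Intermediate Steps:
$r = -368$ ($r = \left(-23\right) 16 = -368$)
$h = 12$ ($h = 4 - - 8 \left(-11 + 12\right) = 4 - \left(-8\right) 1 = 4 - -8 = 4 + 8 = 12$)
$C = 126736$ ($C = \left(12 - 368\right)^{2} = \left(-356\right)^{2} = 126736$)
$X = -185065$ ($X = -183816 - 1249 = -185065$)
$\frac{C}{X} = \frac{126736}{-185065} = 126736 \left(- \frac{1}{185065}\right) = - \frac{126736}{185065}$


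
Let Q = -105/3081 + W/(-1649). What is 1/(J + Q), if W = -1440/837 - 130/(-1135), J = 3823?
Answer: 35751964053/136678574970608 ≈ 0.00026158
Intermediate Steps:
W = -33902/21111 (W = -1440*1/837 - 130*(-1/1135) = -160/93 + 26/227 = -33902/21111 ≈ -1.6059)
Q = -1183604011/35751964053 (Q = -105/3081 - 33902/21111/(-1649) = -105*1/3081 - 33902/21111*(-1/1649) = -35/1027 + 33902/34812039 = -1183604011/35751964053 ≈ -0.033106)
1/(J + Q) = 1/(3823 - 1183604011/35751964053) = 1/(136678574970608/35751964053) = 35751964053/136678574970608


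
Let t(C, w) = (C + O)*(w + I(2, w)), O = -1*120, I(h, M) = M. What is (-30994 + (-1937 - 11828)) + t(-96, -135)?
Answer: 13561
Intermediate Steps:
O = -120
t(C, w) = 2*w*(-120 + C) (t(C, w) = (C - 120)*(w + w) = (-120 + C)*(2*w) = 2*w*(-120 + C))
(-30994 + (-1937 - 11828)) + t(-96, -135) = (-30994 + (-1937 - 11828)) + 2*(-135)*(-120 - 96) = (-30994 - 13765) + 2*(-135)*(-216) = -44759 + 58320 = 13561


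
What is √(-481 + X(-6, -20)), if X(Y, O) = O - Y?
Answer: 3*I*√55 ≈ 22.249*I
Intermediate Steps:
√(-481 + X(-6, -20)) = √(-481 + (-20 - 1*(-6))) = √(-481 + (-20 + 6)) = √(-481 - 14) = √(-495) = 3*I*√55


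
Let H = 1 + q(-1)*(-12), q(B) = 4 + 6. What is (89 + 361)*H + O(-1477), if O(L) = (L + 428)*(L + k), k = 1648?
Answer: -232929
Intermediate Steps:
q(B) = 10
O(L) = (428 + L)*(1648 + L) (O(L) = (L + 428)*(L + 1648) = (428 + L)*(1648 + L))
H = -119 (H = 1 + 10*(-12) = 1 - 120 = -119)
(89 + 361)*H + O(-1477) = (89 + 361)*(-119) + (705344 + (-1477)² + 2076*(-1477)) = 450*(-119) + (705344 + 2181529 - 3066252) = -53550 - 179379 = -232929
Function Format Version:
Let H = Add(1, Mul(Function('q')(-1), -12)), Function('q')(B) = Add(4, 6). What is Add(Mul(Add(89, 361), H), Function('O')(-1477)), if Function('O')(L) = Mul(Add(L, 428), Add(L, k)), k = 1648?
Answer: -232929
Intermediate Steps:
Function('q')(B) = 10
Function('O')(L) = Mul(Add(428, L), Add(1648, L)) (Function('O')(L) = Mul(Add(L, 428), Add(L, 1648)) = Mul(Add(428, L), Add(1648, L)))
H = -119 (H = Add(1, Mul(10, -12)) = Add(1, -120) = -119)
Add(Mul(Add(89, 361), H), Function('O')(-1477)) = Add(Mul(Add(89, 361), -119), Add(705344, Pow(-1477, 2), Mul(2076, -1477))) = Add(Mul(450, -119), Add(705344, 2181529, -3066252)) = Add(-53550, -179379) = -232929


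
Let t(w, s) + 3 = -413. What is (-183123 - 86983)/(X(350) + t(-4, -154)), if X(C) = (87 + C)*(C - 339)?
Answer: -270106/4391 ≈ -61.514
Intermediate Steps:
t(w, s) = -416 (t(w, s) = -3 - 413 = -416)
X(C) = (-339 + C)*(87 + C) (X(C) = (87 + C)*(-339 + C) = (-339 + C)*(87 + C))
(-183123 - 86983)/(X(350) + t(-4, -154)) = (-183123 - 86983)/((-29493 + 350**2 - 252*350) - 416) = -270106/((-29493 + 122500 - 88200) - 416) = -270106/(4807 - 416) = -270106/4391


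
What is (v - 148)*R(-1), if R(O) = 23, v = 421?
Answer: 6279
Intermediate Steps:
(v - 148)*R(-1) = (421 - 148)*23 = 273*23 = 6279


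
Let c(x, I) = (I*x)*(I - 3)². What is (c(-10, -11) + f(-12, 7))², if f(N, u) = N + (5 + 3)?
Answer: 464661136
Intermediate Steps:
c(x, I) = I*x*(-3 + I)² (c(x, I) = (I*x)*(-3 + I)² = I*x*(-3 + I)²)
f(N, u) = 8 + N (f(N, u) = N + 8 = 8 + N)
(c(-10, -11) + f(-12, 7))² = (-11*(-10)*(-3 - 11)² + (8 - 12))² = (-11*(-10)*(-14)² - 4)² = (-11*(-10)*196 - 4)² = (21560 - 4)² = 21556² = 464661136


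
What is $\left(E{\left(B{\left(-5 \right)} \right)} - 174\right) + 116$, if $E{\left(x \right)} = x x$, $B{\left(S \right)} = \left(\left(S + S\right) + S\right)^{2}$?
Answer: $50567$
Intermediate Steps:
$B{\left(S \right)} = 9 S^{2}$ ($B{\left(S \right)} = \left(2 S + S\right)^{2} = \left(3 S\right)^{2} = 9 S^{2}$)
$E{\left(x \right)} = x^{2}$
$\left(E{\left(B{\left(-5 \right)} \right)} - 174\right) + 116 = \left(\left(9 \left(-5\right)^{2}\right)^{2} - 174\right) + 116 = \left(\left(9 \cdot 25\right)^{2} - 174\right) + 116 = \left(225^{2} - 174\right) + 116 = \left(50625 - 174\right) + 116 = 50451 + 116 = 50567$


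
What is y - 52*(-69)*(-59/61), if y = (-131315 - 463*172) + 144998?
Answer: -4234825/61 ≈ -69423.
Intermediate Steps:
y = -65953 (y = (-131315 - 79636) + 144998 = -210951 + 144998 = -65953)
y - 52*(-69)*(-59/61) = -65953 - 52*(-69)*(-59/61) = -65953 - (-3588)*(-59*1/61) = -65953 - (-3588)*(-59)/61 = -65953 - 1*211692/61 = -65953 - 211692/61 = -4234825/61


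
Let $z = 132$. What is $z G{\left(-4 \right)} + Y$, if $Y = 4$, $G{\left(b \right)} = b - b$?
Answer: $4$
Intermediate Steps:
$G{\left(b \right)} = 0$
$z G{\left(-4 \right)} + Y = 132 \cdot 0 + 4 = 0 + 4 = 4$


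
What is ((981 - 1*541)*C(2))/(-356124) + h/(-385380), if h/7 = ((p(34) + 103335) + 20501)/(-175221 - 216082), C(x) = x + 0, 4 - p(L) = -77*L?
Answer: -5516211042569/2237650995552390 ≈ -0.0024652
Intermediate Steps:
p(L) = 4 + 77*L (p(L) = 4 - (-77)*L = 4 + 77*L)
C(x) = x
h = -885206/391303 (h = 7*((((4 + 77*34) + 103335) + 20501)/(-175221 - 216082)) = 7*((((4 + 2618) + 103335) + 20501)/(-391303)) = 7*(((2622 + 103335) + 20501)*(-1/391303)) = 7*((105957 + 20501)*(-1/391303)) = 7*(126458*(-1/391303)) = 7*(-126458/391303) = -885206/391303 ≈ -2.2622)
((981 - 1*541)*C(2))/(-356124) + h/(-385380) = ((981 - 1*541)*2)/(-356124) - 885206/391303/(-385380) = ((981 - 541)*2)*(-1/356124) - 885206/391303*(-1/385380) = (440*2)*(-1/356124) + 442603/75400175070 = 880*(-1/356124) + 442603/75400175070 = -220/89031 + 442603/75400175070 = -5516211042569/2237650995552390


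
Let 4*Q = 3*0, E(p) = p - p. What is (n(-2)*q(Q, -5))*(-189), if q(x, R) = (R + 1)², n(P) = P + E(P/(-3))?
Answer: 6048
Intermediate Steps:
E(p) = 0
Q = 0 (Q = (3*0)/4 = (¼)*0 = 0)
n(P) = P (n(P) = P + 0 = P)
q(x, R) = (1 + R)²
(n(-2)*q(Q, -5))*(-189) = -2*(1 - 5)²*(-189) = -2*(-4)²*(-189) = -2*16*(-189) = -32*(-189) = 6048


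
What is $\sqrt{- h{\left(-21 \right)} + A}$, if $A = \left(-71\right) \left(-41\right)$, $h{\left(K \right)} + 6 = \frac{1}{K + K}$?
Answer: $\frac{\sqrt{5145630}}{42} \approx 54.009$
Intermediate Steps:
$h{\left(K \right)} = -6 + \frac{1}{2 K}$ ($h{\left(K \right)} = -6 + \frac{1}{K + K} = -6 + \frac{1}{2 K}$)
$A = 2911$
$\sqrt{- h{\left(-21 \right)} + A} = \sqrt{- (-6 + \frac{1}{2 \left(-21\right)}) + 2911} = \sqrt{- (-6 + \frac{1}{2} \left(- \frac{1}{21}\right)) + 2911} = \sqrt{- (-6 - \frac{1}{42}) + 2911} = \sqrt{\left(-1\right) \left(- \frac{253}{42}\right) + 2911} = \sqrt{\frac{253}{42} + 2911} = \sqrt{\frac{122515}{42}} = \frac{\sqrt{5145630}}{42}$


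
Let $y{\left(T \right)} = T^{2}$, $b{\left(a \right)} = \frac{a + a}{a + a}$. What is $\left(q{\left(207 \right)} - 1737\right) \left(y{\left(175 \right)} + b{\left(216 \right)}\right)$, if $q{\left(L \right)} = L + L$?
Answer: $-40518198$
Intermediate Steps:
$q{\left(L \right)} = 2 L$
$b{\left(a \right)} = 1$ ($b{\left(a \right)} = \frac{2 a}{2 a} = 2 a \frac{1}{2 a} = 1$)
$\left(q{\left(207 \right)} - 1737\right) \left(y{\left(175 \right)} + b{\left(216 \right)}\right) = \left(2 \cdot 207 - 1737\right) \left(175^{2} + 1\right) = \left(414 - 1737\right) \left(30625 + 1\right) = \left(414 - 1737\right) 30626 = \left(-1323\right) 30626 = -40518198$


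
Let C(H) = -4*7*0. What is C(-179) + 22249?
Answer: 22249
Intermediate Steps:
C(H) = 0 (C(H) = -28*0 = 0)
C(-179) + 22249 = 0 + 22249 = 22249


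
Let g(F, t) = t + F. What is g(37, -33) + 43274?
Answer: 43278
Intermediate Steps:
g(F, t) = F + t
g(37, -33) + 43274 = (37 - 33) + 43274 = 4 + 43274 = 43278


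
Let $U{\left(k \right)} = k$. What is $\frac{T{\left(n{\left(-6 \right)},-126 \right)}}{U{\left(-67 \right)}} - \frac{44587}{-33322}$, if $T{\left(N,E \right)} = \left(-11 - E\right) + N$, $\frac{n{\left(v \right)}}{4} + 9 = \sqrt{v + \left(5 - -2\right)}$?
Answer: $\frac{221603}{2232574} \approx 0.099259$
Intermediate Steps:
$n{\left(v \right)} = -36 + 4 \sqrt{7 + v}$ ($n{\left(v \right)} = -36 + 4 \sqrt{v + \left(5 - -2\right)} = -36 + 4 \sqrt{v + \left(5 + 2\right)} = -36 + 4 \sqrt{v + 7} = -36 + 4 \sqrt{7 + v}$)
$T{\left(N,E \right)} = -11 + N - E$
$\frac{T{\left(n{\left(-6 \right)},-126 \right)}}{U{\left(-67 \right)}} - \frac{44587}{-33322} = \frac{-11 - \left(36 - 4 \sqrt{7 - 6}\right) - -126}{-67} - \frac{44587}{-33322} = \left(-11 - \left(36 - 4 \sqrt{1}\right) + 126\right) \left(- \frac{1}{67}\right) - - \frac{44587}{33322} = \left(-11 + \left(-36 + 4 \cdot 1\right) + 126\right) \left(- \frac{1}{67}\right) + \frac{44587}{33322} = \left(-11 + \left(-36 + 4\right) + 126\right) \left(- \frac{1}{67}\right) + \frac{44587}{33322} = \left(-11 - 32 + 126\right) \left(- \frac{1}{67}\right) + \frac{44587}{33322} = 83 \left(- \frac{1}{67}\right) + \frac{44587}{33322} = - \frac{83}{67} + \frac{44587}{33322} = \frac{221603}{2232574}$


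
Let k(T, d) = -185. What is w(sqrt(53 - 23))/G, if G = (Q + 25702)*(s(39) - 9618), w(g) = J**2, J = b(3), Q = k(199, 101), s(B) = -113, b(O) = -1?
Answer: -1/248305927 ≈ -4.0273e-9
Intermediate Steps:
Q = -185
J = -1
w(g) = 1 (w(g) = (-1)**2 = 1)
G = -248305927 (G = (-185 + 25702)*(-113 - 9618) = 25517*(-9731) = -248305927)
w(sqrt(53 - 23))/G = 1/(-248305927) = 1*(-1/248305927) = -1/248305927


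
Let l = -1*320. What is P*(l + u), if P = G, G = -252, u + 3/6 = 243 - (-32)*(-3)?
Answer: 43722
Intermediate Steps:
u = 293/2 (u = -1/2 + (243 - (-32)*(-3)) = -1/2 + (243 - 1*96) = -1/2 + (243 - 96) = -1/2 + 147 = 293/2 ≈ 146.50)
l = -320
P = -252
P*(l + u) = -252*(-320 + 293/2) = -252*(-347/2) = 43722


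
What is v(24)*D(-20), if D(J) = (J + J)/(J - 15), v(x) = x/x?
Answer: 8/7 ≈ 1.1429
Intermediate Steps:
v(x) = 1
D(J) = 2*J/(-15 + J) (D(J) = (2*J)/(-15 + J) = 2*J/(-15 + J))
v(24)*D(-20) = 1*(2*(-20)/(-15 - 20)) = 1*(2*(-20)/(-35)) = 1*(2*(-20)*(-1/35)) = 1*(8/7) = 8/7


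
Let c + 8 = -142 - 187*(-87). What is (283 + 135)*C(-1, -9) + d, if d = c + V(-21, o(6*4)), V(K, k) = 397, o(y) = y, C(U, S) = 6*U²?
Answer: 19024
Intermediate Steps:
c = 16119 (c = -8 + (-142 - 187*(-87)) = -8 + (-142 + 16269) = -8 + 16127 = 16119)
d = 16516 (d = 16119 + 397 = 16516)
(283 + 135)*C(-1, -9) + d = (283 + 135)*(6*(-1)²) + 16516 = 418*(6*1) + 16516 = 418*6 + 16516 = 2508 + 16516 = 19024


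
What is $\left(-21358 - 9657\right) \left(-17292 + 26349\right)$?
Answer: $-280902855$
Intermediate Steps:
$\left(-21358 - 9657\right) \left(-17292 + 26349\right) = \left(-31015\right) 9057 = -280902855$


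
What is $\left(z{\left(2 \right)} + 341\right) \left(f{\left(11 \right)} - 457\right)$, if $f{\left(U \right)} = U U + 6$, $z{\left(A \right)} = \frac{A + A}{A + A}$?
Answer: $-112860$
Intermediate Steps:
$z{\left(A \right)} = 1$ ($z{\left(A \right)} = \frac{2 A}{2 A} = 2 A \frac{1}{2 A} = 1$)
$f{\left(U \right)} = 6 + U^{2}$ ($f{\left(U \right)} = U^{2} + 6 = 6 + U^{2}$)
$\left(z{\left(2 \right)} + 341\right) \left(f{\left(11 \right)} - 457\right) = \left(1 + 341\right) \left(\left(6 + 11^{2}\right) - 457\right) = 342 \left(\left(6 + 121\right) - 457\right) = 342 \left(127 - 457\right) = 342 \left(-330\right) = -112860$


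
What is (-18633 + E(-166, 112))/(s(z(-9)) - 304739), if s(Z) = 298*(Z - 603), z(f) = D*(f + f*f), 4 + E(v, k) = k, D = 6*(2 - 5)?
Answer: 18525/870641 ≈ 0.021277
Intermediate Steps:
D = -18 (D = 6*(-3) = -18)
E(v, k) = -4 + k
z(f) = -18*f - 18*f² (z(f) = -18*(f + f*f) = -18*(f + f²) = -18*f - 18*f²)
s(Z) = -179694 + 298*Z (s(Z) = 298*(-603 + Z) = -179694 + 298*Z)
(-18633 + E(-166, 112))/(s(z(-9)) - 304739) = (-18633 + (-4 + 112))/((-179694 + 298*(-18*(-9)*(1 - 9))) - 304739) = (-18633 + 108)/((-179694 + 298*(-18*(-9)*(-8))) - 304739) = -18525/((-179694 + 298*(-1296)) - 304739) = -18525/((-179694 - 386208) - 304739) = -18525/(-565902 - 304739) = -18525/(-870641) = -18525*(-1/870641) = 18525/870641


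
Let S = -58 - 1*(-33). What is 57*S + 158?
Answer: -1267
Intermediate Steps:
S = -25 (S = -58 + 33 = -25)
57*S + 158 = 57*(-25) + 158 = -1425 + 158 = -1267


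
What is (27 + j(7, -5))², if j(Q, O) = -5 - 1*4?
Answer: 324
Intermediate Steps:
j(Q, O) = -9 (j(Q, O) = -5 - 4 = -9)
(27 + j(7, -5))² = (27 - 9)² = 18² = 324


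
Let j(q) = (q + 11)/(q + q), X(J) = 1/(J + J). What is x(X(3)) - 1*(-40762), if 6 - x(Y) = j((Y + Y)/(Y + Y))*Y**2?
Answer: 244607/6 ≈ 40768.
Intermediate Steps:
X(J) = 1/(2*J)
j(q) = (11 + q)/(2*q) (j(q) = (11 + q)/((2*q)) = (11 + q)*(1/(2*q)) = (11 + q)/(2*q))
x(Y) = 6 - 6*Y**2 (x(Y) = 6 - (11 + (Y + Y)/(Y + Y))/(2*(((Y + Y)/(Y + Y))))*Y**2 = 6 - (11 + (2*Y)/((2*Y)))/(2*(((2*Y)/((2*Y)))))*Y**2 = 6 - (11 + (2*Y)*(1/(2*Y)))/(2*(((2*Y)*(1/(2*Y)))))*Y**2 = 6 - (1/2)*(11 + 1)/1*Y**2 = 6 - (1/2)*1*12*Y**2 = 6 - 6*Y**2)
x(X(3)) - 1*(-40762) = (6 - 6*((1/2)/3)**2) - 1*(-40762) = (6 - 6*((1/2)*(1/3))**2) + 40762 = (6 - 6*(1/6)**2) + 40762 = (6 - 6*1/36) + 40762 = (6 - 1/6) + 40762 = 35/6 + 40762 = 244607/6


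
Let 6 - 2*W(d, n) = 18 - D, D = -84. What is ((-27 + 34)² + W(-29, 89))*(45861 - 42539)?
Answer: 3322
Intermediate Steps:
W(d, n) = -48 (W(d, n) = 3 - (18 - 1*(-84))/2 = 3 - (18 + 84)/2 = 3 - ½*102 = 3 - 51 = -48)
((-27 + 34)² + W(-29, 89))*(45861 - 42539) = ((-27 + 34)² - 48)*(45861 - 42539) = (7² - 48)*3322 = (49 - 48)*3322 = 1*3322 = 3322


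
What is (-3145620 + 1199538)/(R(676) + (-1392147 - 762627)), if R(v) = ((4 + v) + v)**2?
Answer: 324347/52673 ≈ 6.1577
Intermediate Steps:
R(v) = (4 + 2*v)**2
(-3145620 + 1199538)/(R(676) + (-1392147 - 762627)) = (-3145620 + 1199538)/(4*(2 + 676)**2 + (-1392147 - 762627)) = -1946082/(4*678**2 - 2154774) = -1946082/(4*459684 - 2154774) = -1946082/(1838736 - 2154774) = -1946082/(-316038) = -1946082*(-1/316038) = 324347/52673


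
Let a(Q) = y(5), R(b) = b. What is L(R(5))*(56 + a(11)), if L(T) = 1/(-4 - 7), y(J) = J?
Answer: -61/11 ≈ -5.5455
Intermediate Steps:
L(T) = -1/11 (L(T) = 1/(-11) = -1/11)
a(Q) = 5
L(R(5))*(56 + a(11)) = -(56 + 5)/11 = -1/11*61 = -61/11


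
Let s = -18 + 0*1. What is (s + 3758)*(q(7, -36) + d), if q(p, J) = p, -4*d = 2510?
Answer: -2320670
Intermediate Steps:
d = -1255/2 (d = -¼*2510 = -1255/2 ≈ -627.50)
s = -18 (s = -18 + 0 = -18)
(s + 3758)*(q(7, -36) + d) = (-18 + 3758)*(7 - 1255/2) = 3740*(-1241/2) = -2320670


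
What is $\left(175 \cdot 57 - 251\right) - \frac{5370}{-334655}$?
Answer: $\frac{650838118}{66931} \approx 9724.0$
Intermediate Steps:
$\left(175 \cdot 57 - 251\right) - \frac{5370}{-334655} = \left(9975 - 251\right) - - \frac{1074}{66931} = 9724 + \frac{1074}{66931} = \frac{650838118}{66931}$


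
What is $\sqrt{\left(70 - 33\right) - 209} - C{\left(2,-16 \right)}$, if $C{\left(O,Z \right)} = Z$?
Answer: $16 + 2 i \sqrt{43} \approx 16.0 + 13.115 i$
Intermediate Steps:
$\sqrt{\left(70 - 33\right) - 209} - C{\left(2,-16 \right)} = \sqrt{\left(70 - 33\right) - 209} - -16 = \sqrt{37 - 209} + 16 = \sqrt{-172} + 16 = 2 i \sqrt{43} + 16 = 16 + 2 i \sqrt{43}$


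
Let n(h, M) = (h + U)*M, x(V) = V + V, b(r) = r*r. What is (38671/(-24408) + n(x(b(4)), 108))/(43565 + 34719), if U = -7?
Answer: 65862929/1910755872 ≈ 0.034470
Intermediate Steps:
b(r) = r²
x(V) = 2*V
n(h, M) = M*(-7 + h) (n(h, M) = (h - 7)*M = (-7 + h)*M = M*(-7 + h))
(38671/(-24408) + n(x(b(4)), 108))/(43565 + 34719) = (38671/(-24408) + 108*(-7 + 2*4²))/(43565 + 34719) = (38671*(-1/24408) + 108*(-7 + 2*16))/78284 = (-38671/24408 + 108*(-7 + 32))*(1/78284) = (-38671/24408 + 108*25)*(1/78284) = (-38671/24408 + 2700)*(1/78284) = (65862929/24408)*(1/78284) = 65862929/1910755872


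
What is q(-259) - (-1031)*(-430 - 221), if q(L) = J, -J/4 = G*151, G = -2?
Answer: -669973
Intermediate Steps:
J = 1208 (J = -(-8)*151 = -4*(-302) = 1208)
q(L) = 1208
q(-259) - (-1031)*(-430 - 221) = 1208 - (-1031)*(-430 - 221) = 1208 - (-1031)*(-651) = 1208 - 1*671181 = 1208 - 671181 = -669973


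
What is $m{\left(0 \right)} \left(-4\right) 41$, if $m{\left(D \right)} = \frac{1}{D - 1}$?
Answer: $164$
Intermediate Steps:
$m{\left(D \right)} = \frac{1}{-1 + D}$
$m{\left(0 \right)} \left(-4\right) 41 = \frac{1}{-1 + 0} \left(-4\right) 41 = \frac{1}{-1} \left(-4\right) 41 = \left(-1\right) \left(-4\right) 41 = 4 \cdot 41 = 164$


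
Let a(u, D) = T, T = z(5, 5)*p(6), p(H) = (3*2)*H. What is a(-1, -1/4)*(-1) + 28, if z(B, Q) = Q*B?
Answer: -872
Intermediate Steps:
p(H) = 6*H
z(B, Q) = B*Q
T = 900 (T = (5*5)*(6*6) = 25*36 = 900)
a(u, D) = 900
a(-1, -1/4)*(-1) + 28 = 900*(-1) + 28 = -900 + 28 = -872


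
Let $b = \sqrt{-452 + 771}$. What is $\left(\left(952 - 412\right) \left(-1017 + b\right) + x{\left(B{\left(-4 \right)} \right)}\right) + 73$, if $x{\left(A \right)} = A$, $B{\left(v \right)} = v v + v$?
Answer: $-549095 + 540 \sqrt{319} \approx -5.3945 \cdot 10^{5}$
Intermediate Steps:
$b = \sqrt{319} \approx 17.861$
$B{\left(v \right)} = v + v^{2}$ ($B{\left(v \right)} = v^{2} + v = v + v^{2}$)
$\left(\left(952 - 412\right) \left(-1017 + b\right) + x{\left(B{\left(-4 \right)} \right)}\right) + 73 = \left(\left(952 - 412\right) \left(-1017 + \sqrt{319}\right) - 4 \left(1 - 4\right)\right) + 73 = \left(540 \left(-1017 + \sqrt{319}\right) - -12\right) + 73 = \left(\left(-549180 + 540 \sqrt{319}\right) + 12\right) + 73 = \left(-549168 + 540 \sqrt{319}\right) + 73 = -549095 + 540 \sqrt{319}$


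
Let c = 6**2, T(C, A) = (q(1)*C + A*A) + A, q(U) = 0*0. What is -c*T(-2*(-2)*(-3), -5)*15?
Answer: -10800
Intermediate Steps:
q(U) = 0
T(C, A) = A + A**2 (T(C, A) = (0*C + A*A) + A = (0 + A**2) + A = A**2 + A = A + A**2)
c = 36
-c*T(-2*(-2)*(-3), -5)*15 = -36*(-5*(1 - 5))*15 = -36*(-5*(-4))*15 = -36*20*15 = -720*15 = -1*10800 = -10800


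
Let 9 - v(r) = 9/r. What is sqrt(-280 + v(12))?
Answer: I*sqrt(1087)/2 ≈ 16.485*I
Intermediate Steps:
v(r) = 9 - 9/r
sqrt(-280 + v(12)) = sqrt(-280 + (9 - 9/12)) = sqrt(-280 + (9 - 9*1/12)) = sqrt(-280 + (9 - 3/4)) = sqrt(-280 + 33/4) = sqrt(-1087/4) = I*sqrt(1087)/2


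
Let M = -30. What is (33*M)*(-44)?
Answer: 43560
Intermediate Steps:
(33*M)*(-44) = (33*(-30))*(-44) = -990*(-44) = 43560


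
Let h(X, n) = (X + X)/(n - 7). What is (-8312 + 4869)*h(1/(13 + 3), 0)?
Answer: 3443/56 ≈ 61.482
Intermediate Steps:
h(X, n) = 2*X/(-7 + n) (h(X, n) = (2*X)/(-7 + n) = 2*X/(-7 + n))
(-8312 + 4869)*h(1/(13 + 3), 0) = (-8312 + 4869)*(2/((13 + 3)*(-7 + 0))) = -6886/(16*(-7)) = -6886*(-1)/(16*7) = -3443*(-1/56) = 3443/56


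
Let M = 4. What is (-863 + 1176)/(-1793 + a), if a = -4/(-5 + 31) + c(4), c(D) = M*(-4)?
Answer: -4069/23519 ≈ -0.17301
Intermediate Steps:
c(D) = -16 (c(D) = 4*(-4) = -16)
a = -210/13 (a = -4/(-5 + 31) - 16 = -4/26 - 16 = -4*1/26 - 16 = -2/13 - 16 = -210/13 ≈ -16.154)
(-863 + 1176)/(-1793 + a) = (-863 + 1176)/(-1793 - 210/13) = 313/(-23519/13) = 313*(-13/23519) = -4069/23519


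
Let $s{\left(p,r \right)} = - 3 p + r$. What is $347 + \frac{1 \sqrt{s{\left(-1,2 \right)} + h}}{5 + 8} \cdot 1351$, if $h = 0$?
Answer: $347 + \frac{1351 \sqrt{5}}{13} \approx 579.38$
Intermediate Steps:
$s{\left(p,r \right)} = r - 3 p$
$347 + \frac{1 \sqrt{s{\left(-1,2 \right)} + h}}{5 + 8} \cdot 1351 = 347 + \frac{1 \sqrt{\left(2 - -3\right) + 0}}{5 + 8} \cdot 1351 = 347 + \frac{1 \sqrt{\left(2 + 3\right) + 0}}{13} \cdot 1351 = 347 + 1 \sqrt{5 + 0} \cdot \frac{1}{13} \cdot 1351 = 347 + 1 \sqrt{5} \cdot \frac{1}{13} \cdot 1351 = 347 + \sqrt{5} \cdot \frac{1}{13} \cdot 1351 = 347 + \frac{\sqrt{5}}{13} \cdot 1351 = 347 + \frac{1351 \sqrt{5}}{13}$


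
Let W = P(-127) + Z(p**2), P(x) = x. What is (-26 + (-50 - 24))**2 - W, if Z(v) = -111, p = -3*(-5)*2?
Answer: 10238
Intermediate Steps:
p = 30 (p = 15*2 = 30)
W = -238 (W = -127 - 111 = -238)
(-26 + (-50 - 24))**2 - W = (-26 + (-50 - 24))**2 - 1*(-238) = (-26 - 74)**2 + 238 = (-100)**2 + 238 = 10000 + 238 = 10238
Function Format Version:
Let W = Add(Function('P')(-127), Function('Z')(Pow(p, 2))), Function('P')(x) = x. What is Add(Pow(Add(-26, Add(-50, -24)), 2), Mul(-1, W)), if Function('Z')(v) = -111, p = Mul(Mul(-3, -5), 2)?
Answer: 10238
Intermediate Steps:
p = 30 (p = Mul(15, 2) = 30)
W = -238 (W = Add(-127, -111) = -238)
Add(Pow(Add(-26, Add(-50, -24)), 2), Mul(-1, W)) = Add(Pow(Add(-26, Add(-50, -24)), 2), Mul(-1, -238)) = Add(Pow(Add(-26, -74), 2), 238) = Add(Pow(-100, 2), 238) = Add(10000, 238) = 10238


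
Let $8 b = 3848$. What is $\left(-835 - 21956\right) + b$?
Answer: $-22310$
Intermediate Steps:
$b = 481$ ($b = \frac{1}{8} \cdot 3848 = 481$)
$\left(-835 - 21956\right) + b = \left(-835 - 21956\right) + 481 = -22791 + 481 = -22310$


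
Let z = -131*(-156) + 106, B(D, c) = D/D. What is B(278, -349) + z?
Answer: 20543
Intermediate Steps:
B(D, c) = 1
z = 20542 (z = 20436 + 106 = 20542)
B(278, -349) + z = 1 + 20542 = 20543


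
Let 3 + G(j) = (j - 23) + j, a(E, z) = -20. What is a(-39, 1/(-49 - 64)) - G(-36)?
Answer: 78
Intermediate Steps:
G(j) = -26 + 2*j (G(j) = -3 + ((j - 23) + j) = -3 + ((-23 + j) + j) = -3 + (-23 + 2*j) = -26 + 2*j)
a(-39, 1/(-49 - 64)) - G(-36) = -20 - (-26 + 2*(-36)) = -20 - (-26 - 72) = -20 - 1*(-98) = -20 + 98 = 78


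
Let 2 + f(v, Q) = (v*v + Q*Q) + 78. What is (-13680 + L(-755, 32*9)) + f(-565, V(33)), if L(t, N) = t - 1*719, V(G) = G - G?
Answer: 304147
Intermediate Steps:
V(G) = 0
L(t, N) = -719 + t (L(t, N) = t - 719 = -719 + t)
f(v, Q) = 76 + Q**2 + v**2 (f(v, Q) = -2 + ((v*v + Q*Q) + 78) = -2 + ((v**2 + Q**2) + 78) = -2 + ((Q**2 + v**2) + 78) = -2 + (78 + Q**2 + v**2) = 76 + Q**2 + v**2)
(-13680 + L(-755, 32*9)) + f(-565, V(33)) = (-13680 + (-719 - 755)) + (76 + 0**2 + (-565)**2) = (-13680 - 1474) + (76 + 0 + 319225) = -15154 + 319301 = 304147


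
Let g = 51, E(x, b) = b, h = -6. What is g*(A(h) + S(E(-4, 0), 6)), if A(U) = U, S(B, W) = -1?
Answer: -357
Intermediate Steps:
g*(A(h) + S(E(-4, 0), 6)) = 51*(-6 - 1) = 51*(-7) = -357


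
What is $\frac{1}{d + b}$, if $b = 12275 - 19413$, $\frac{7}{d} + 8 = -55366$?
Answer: $- \frac{55374}{395259619} \approx -0.0001401$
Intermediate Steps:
$d = - \frac{7}{55374}$ ($d = \frac{7}{-8 - 55366} = \frac{7}{-55374} = 7 \left(- \frac{1}{55374}\right) = - \frac{7}{55374} \approx -0.00012641$)
$b = -7138$
$\frac{1}{d + b} = \frac{1}{- \frac{7}{55374} - 7138} = \frac{1}{- \frac{395259619}{55374}} = - \frac{55374}{395259619}$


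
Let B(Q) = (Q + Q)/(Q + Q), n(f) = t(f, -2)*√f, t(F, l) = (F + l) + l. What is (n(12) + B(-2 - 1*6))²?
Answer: 769 + 32*√3 ≈ 824.43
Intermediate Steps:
t(F, l) = F + 2*l
n(f) = √f*(-4 + f) (n(f) = (f + 2*(-2))*√f = (f - 4)*√f = (-4 + f)*√f = √f*(-4 + f))
B(Q) = 1 (B(Q) = (2*Q)/((2*Q)) = (2*Q)*(1/(2*Q)) = 1)
(n(12) + B(-2 - 1*6))² = (√12*(-4 + 12) + 1)² = ((2*√3)*8 + 1)² = (16*√3 + 1)² = (1 + 16*√3)²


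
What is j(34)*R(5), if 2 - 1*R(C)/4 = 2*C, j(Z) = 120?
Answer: -3840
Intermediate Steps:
R(C) = 8 - 8*C
j(34)*R(5) = 120*(8 - 8*5) = 120*(8 - 40) = 120*(-32) = -3840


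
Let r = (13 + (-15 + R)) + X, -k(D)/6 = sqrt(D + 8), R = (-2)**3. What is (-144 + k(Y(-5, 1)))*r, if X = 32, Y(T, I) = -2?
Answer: -3168 - 132*sqrt(6) ≈ -3491.3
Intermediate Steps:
R = -8
k(D) = -6*sqrt(8 + D) (k(D) = -6*sqrt(D + 8) = -6*sqrt(8 + D))
r = 22 (r = (13 + (-15 - 8)) + 32 = (13 - 23) + 32 = -10 + 32 = 22)
(-144 + k(Y(-5, 1)))*r = (-144 - 6*sqrt(8 - 2))*22 = (-144 - 6*sqrt(6))*22 = -3168 - 132*sqrt(6)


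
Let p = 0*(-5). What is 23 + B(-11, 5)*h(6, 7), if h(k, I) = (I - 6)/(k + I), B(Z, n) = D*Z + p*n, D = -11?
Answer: 420/13 ≈ 32.308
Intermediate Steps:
p = 0
B(Z, n) = -11*Z (B(Z, n) = -11*Z + 0*n = -11*Z + 0 = -11*Z)
h(k, I) = (-6 + I)/(I + k)
23 + B(-11, 5)*h(6, 7) = 23 + (-11*(-11))*((-6 + 7)/(7 + 6)) = 23 + 121*(1/13) = 23 + 121/13 = 420/13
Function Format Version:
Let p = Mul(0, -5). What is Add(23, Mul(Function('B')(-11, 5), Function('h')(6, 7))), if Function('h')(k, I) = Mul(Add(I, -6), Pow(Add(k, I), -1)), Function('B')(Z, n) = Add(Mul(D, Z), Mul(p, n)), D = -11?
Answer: Rational(420, 13) ≈ 32.308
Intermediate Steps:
p = 0
Function('B')(Z, n) = Mul(-11, Z) (Function('B')(Z, n) = Add(Mul(-11, Z), Mul(0, n)) = Add(Mul(-11, Z), 0) = Mul(-11, Z))
Function('h')(k, I) = Mul(Pow(Add(I, k), -1), Add(-6, I)) (Function('h')(k, I) = Mul(Add(-6, I), Pow(Add(I, k), -1)) = Mul(Pow(Add(I, k), -1), Add(-6, I)))
Add(23, Mul(Function('B')(-11, 5), Function('h')(6, 7))) = Add(23, Mul(Mul(-11, -11), Mul(Pow(Add(7, 6), -1), Add(-6, 7)))) = Add(23, Mul(121, Mul(Pow(13, -1), 1))) = Add(23, Mul(121, Mul(Rational(1, 13), 1))) = Add(23, Mul(121, Rational(1, 13))) = Add(23, Rational(121, 13)) = Rational(420, 13)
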